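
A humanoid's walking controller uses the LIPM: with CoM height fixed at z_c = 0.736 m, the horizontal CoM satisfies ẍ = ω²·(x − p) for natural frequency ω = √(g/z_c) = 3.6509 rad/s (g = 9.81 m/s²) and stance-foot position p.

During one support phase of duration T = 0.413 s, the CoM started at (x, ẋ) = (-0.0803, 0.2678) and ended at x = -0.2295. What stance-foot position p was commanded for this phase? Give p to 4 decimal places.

ωT = 3.6509·0.413 = 1.507822; cosh(ωT) = 2.369136, sinh(ωT) = 2.147745
x(T) = p + (x₀−p)·cosh(ωT) + (ẋ₀/ω)·sinh(ωT) ⇒ p·(1 − cosh) = x(T) − x₀·cosh − (ẋ₀/ω)·sinh
numerator   = -0.2295 − (-0.0803)·2.369136 − (0.2678/3.6509)·2.147745 = -0.196799
denominator = 1 − 2.369136 = -1.369136
p = -0.196799 / -1.369136 = 0.1437

p = 0.1437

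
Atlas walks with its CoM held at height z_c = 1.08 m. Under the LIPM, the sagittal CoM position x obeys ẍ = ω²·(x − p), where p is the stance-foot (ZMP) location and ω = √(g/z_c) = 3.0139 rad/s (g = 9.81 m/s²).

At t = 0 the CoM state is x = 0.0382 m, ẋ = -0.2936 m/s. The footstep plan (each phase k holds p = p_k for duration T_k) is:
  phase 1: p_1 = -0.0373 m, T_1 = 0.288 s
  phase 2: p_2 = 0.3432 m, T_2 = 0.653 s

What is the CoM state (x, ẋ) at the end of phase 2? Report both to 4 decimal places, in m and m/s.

phase 1: p=-0.0373, T=0.288, ωT=0.868003, cosh=1.400969, sinh=0.981180; start (x,ẋ)=(0.038200, -0.293600) → end (x,ẋ)=(-0.027109, -0.188058)
phase 2: p=0.3432, T=0.653, ωT=1.968077, cosh=3.648312, sinh=3.508587; start (x,ẋ)=(-0.027109, -0.188058) → end (x,ẋ)=(-1.226726, -4.601934)

x = -1.2267, ẋ = -4.6019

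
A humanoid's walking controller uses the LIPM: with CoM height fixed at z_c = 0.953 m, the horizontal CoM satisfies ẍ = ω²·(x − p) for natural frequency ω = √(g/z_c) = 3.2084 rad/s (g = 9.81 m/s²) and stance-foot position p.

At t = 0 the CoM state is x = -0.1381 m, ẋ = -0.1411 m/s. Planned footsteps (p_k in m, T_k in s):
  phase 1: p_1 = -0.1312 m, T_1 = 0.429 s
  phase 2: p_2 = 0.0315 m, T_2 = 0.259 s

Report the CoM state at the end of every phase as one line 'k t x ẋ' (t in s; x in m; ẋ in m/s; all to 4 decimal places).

1 0.4290 -0.2273 -0.3383
2 0.6880 -0.4199 -1.2341

phase 1: p=-0.1312, T=0.429, ωT=1.376404, cosh=2.106558, sinh=1.854074; start (x,ẋ)=(-0.138100, -0.141100) → end (x,ẋ)=(-0.227274, -0.338281)
phase 2: p=0.0315, T=0.259, ωT=0.830976, cosh=1.365591, sinh=0.929967; start (x,ẋ)=(-0.227274, -0.338281) → end (x,ẋ)=(-0.419932, -1.234059)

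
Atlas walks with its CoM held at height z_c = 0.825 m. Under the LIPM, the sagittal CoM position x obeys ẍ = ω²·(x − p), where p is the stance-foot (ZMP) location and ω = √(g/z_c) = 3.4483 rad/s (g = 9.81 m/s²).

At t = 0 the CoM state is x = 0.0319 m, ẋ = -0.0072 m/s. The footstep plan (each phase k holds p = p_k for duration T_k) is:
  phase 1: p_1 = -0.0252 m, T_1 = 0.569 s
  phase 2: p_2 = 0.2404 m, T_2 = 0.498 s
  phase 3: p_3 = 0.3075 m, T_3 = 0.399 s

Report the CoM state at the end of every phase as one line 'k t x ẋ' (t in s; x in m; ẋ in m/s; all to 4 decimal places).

phase 1: p=-0.0252, T=0.569, ωT=1.962083, cosh=3.627347, sinh=3.486781; start (x,ẋ)=(0.031900, -0.007200) → end (x,ẋ)=(0.174641, 0.660423)
phase 2: p=0.2404, T=0.498, ωT=1.717253, cosh=2.874385, sinh=2.694826; start (x,ẋ)=(0.174641, 0.660423) → end (x,ẋ)=(0.567501, 1.287242)
phase 3: p=0.3075, T=0.399, ωT=1.375872, cosh=2.105573, sinh=1.852953; start (x,ẋ)=(0.567501, 1.287242) → end (x,ẋ)=(1.546653, 4.371665)

1 0.5690 0.1746 0.6604
2 1.0670 0.5675 1.2872
3 1.4660 1.5467 4.3717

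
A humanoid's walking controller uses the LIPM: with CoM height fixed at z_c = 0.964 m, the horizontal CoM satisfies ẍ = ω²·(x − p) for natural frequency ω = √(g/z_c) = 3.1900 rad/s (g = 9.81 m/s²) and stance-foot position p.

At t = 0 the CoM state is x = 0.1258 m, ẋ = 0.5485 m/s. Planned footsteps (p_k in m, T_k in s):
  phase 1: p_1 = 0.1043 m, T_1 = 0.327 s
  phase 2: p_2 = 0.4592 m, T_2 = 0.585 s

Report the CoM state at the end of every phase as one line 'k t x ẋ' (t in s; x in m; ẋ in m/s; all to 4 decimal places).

1 0.3270 0.3523 0.9602
2 0.9120 1.0549 2.1018

phase 1: p=0.1043, T=0.327, ωT=1.043130, cosh=1.595218, sinh=1.242868; start (x,ẋ)=(0.125800, 0.548500) → end (x,ẋ)=(0.352300, 0.960219)
phase 2: p=0.4592, T=0.585, ωT=1.866150, cosh=3.309041, sinh=3.154323; start (x,ẋ)=(0.352300, 0.960219) → end (x,ẋ)=(1.054945, 2.101750)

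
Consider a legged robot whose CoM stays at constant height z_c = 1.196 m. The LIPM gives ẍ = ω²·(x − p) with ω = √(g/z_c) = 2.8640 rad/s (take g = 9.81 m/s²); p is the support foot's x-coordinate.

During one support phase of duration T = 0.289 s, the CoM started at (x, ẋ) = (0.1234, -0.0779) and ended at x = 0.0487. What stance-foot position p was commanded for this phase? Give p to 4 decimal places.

p = 0.2600

ωT = 2.8640·0.289 = 0.827696; cosh(ωT) = 1.362548, sinh(ωT) = 0.925493
x(T) = p + (x₀−p)·cosh(ωT) + (ẋ₀/ω)·sinh(ωT) ⇒ p·(1 − cosh) = x(T) − x₀·cosh − (ẋ₀/ω)·sinh
numerator   = 0.0487 − (0.1234)·1.362548 − (-0.0779/2.8640)·0.925493 = -0.094265
denominator = 1 − 1.362548 = -0.362548
p = -0.094265 / -0.362548 = 0.2600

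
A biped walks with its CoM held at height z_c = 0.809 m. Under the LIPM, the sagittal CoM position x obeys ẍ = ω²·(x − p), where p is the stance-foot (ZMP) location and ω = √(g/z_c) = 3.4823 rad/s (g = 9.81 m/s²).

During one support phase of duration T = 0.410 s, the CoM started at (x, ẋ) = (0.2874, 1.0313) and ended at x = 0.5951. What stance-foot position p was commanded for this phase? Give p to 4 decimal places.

ωT = 3.4823·0.410 = 1.427743; cosh(ωT) = 2.204564, sinh(ωT) = 1.964714
x(T) = p + (x₀−p)·cosh(ωT) + (ẋ₀/ω)·sinh(ωT) ⇒ p·(1 − cosh) = x(T) − x₀·cosh − (ẋ₀/ω)·sinh
numerator   = 0.5951 − (0.2874)·2.204564 − (1.0313/3.4823)·1.964714 = -0.620351
denominator = 1 − 2.204564 = -1.204564
p = -0.620351 / -1.204564 = 0.5150

p = 0.5150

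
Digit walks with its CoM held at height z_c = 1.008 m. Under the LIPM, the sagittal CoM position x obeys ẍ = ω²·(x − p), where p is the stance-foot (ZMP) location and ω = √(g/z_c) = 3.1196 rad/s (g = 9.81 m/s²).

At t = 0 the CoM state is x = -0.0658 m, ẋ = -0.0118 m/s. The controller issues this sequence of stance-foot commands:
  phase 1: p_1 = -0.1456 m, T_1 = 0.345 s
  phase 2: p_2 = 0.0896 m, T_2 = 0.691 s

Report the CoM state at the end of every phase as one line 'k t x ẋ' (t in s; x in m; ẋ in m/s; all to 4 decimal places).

phase 1: p=-0.1456, T=0.345, ωT=1.076262, cosh=1.637280, sinh=1.296413; start (x,ẋ)=(-0.065800, -0.011800) → end (x,ẋ)=(-0.019849, 0.303414)
phase 2: p=0.0896, T=0.691, ωT=2.155644, cosh=4.374637, sinh=4.258808; start (x,ẋ)=(-0.019849, 0.303414) → end (x,ẋ)=(0.025016, -0.126784)

1 0.3450 -0.0198 0.3034
2 1.0360 0.0250 -0.1268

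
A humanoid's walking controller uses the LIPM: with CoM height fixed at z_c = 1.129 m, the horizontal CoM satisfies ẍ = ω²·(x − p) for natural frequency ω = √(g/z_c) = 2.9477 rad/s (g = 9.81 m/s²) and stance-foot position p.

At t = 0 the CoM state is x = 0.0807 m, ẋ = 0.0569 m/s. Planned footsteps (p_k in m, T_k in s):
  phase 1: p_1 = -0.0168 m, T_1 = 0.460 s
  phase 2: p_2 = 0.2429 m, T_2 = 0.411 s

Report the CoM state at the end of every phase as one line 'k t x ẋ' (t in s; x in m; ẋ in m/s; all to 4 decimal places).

1 0.4600 0.2199 0.6383
2 0.8710 0.5323 1.0632

phase 1: p=-0.0168, T=0.460, ωT=1.355942, cosh=2.069060, sinh=1.811355; start (x,ẋ)=(0.080700, 0.056900) → end (x,ẋ)=(0.219898, 0.638314)
phase 2: p=0.2429, T=0.411, ωT=1.211505, cosh=1.828142, sinh=1.530393; start (x,ẋ)=(0.219898, 0.638314) → end (x,ẋ)=(0.532251, 1.063165)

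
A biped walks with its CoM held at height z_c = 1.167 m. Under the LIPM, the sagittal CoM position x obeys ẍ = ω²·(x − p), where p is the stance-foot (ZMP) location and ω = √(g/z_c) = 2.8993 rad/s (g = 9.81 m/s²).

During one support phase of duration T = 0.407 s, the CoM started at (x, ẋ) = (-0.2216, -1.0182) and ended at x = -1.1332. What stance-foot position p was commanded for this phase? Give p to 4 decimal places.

p = 0.2831

ωT = 2.8993·0.407 = 1.180015; cosh(ωT) = 1.780849, sinh(ωT) = 1.473575
x(T) = p + (x₀−p)·cosh(ωT) + (ẋ₀/ω)·sinh(ωT) ⇒ p·(1 − cosh) = x(T) − x₀·cosh − (ẋ₀/ω)·sinh
numerator   = -1.1332 − (-0.2216)·1.780849 − (-1.0182/2.8993)·1.473575 = -0.221062
denominator = 1 − 1.780849 = -0.780849
p = -0.221062 / -0.780849 = 0.2831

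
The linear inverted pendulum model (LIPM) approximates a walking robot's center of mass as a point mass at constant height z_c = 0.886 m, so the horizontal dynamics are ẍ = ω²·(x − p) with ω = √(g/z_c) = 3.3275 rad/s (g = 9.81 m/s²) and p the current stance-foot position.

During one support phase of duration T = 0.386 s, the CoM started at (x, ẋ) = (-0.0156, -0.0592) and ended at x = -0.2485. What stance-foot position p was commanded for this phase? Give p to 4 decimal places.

ωT = 3.3275·0.386 = 1.284415; cosh(ωT) = 1.944683, sinh(ωT) = 1.667871
x(T) = p + (x₀−p)·cosh(ωT) + (ẋ₀/ω)·sinh(ωT) ⇒ p·(1 − cosh) = x(T) − x₀·cosh − (ẋ₀/ω)·sinh
numerator   = -0.2485 − (-0.0156)·1.944683 − (-0.0592/3.3275)·1.667871 = -0.188490
denominator = 1 − 1.944683 = -0.944683
p = -0.188490 / -0.944683 = 0.1995

p = 0.1995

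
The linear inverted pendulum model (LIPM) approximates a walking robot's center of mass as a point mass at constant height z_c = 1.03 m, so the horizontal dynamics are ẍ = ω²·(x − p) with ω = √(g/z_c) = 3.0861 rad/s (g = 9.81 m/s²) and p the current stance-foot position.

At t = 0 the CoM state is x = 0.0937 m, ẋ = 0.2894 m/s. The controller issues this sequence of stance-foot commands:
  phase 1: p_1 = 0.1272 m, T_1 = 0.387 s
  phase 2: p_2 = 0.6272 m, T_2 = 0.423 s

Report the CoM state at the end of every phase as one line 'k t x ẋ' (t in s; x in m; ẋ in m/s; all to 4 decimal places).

phase 1: p=0.1272, T=0.387, ωT=1.194321, cosh=1.802112, sinh=1.499202; start (x,ẋ)=(0.093700, 0.289400) → end (x,ẋ)=(0.207417, 0.366537)
phase 2: p=0.6272, T=0.423, ωT=1.305420, cosh=1.980149, sinh=1.709090; start (x,ẋ)=(0.207417, 0.366537) → end (x,ẋ)=(-0.001043, -1.488313)

1 0.3870 0.2074 0.3665
2 0.8100 -0.0010 -1.4883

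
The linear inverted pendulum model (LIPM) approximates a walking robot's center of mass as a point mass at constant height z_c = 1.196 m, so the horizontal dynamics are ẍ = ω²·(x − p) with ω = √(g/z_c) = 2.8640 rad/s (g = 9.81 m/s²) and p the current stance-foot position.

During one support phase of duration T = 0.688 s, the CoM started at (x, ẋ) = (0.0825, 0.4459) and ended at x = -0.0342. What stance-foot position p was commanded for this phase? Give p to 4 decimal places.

p = 0.3326

ωT = 2.8640·0.688 = 1.970432; cosh(ωT) = 3.656586, sinh(ωT) = 3.517189
x(T) = p + (x₀−p)·cosh(ωT) + (ẋ₀/ω)·sinh(ωT) ⇒ p·(1 − cosh) = x(T) − x₀·cosh − (ẋ₀/ω)·sinh
numerator   = -0.0342 − (0.0825)·3.656586 − (0.4459/2.8640)·3.517189 = -0.883464
denominator = 1 − 3.656586 = -2.656586
p = -0.883464 / -2.656586 = 0.3326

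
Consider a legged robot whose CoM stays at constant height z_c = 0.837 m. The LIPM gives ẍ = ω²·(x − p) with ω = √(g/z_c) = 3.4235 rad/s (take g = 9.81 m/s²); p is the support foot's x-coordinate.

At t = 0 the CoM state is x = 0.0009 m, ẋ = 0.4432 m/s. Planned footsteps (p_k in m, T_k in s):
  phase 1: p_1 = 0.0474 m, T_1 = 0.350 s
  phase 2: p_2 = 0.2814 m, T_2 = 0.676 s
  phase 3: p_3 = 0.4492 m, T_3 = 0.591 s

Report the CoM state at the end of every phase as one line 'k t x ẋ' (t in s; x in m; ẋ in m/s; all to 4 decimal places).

1 0.3500 0.1583 0.5615
2 1.0260 0.4743 0.7577
3 1.6170 1.3682 3.2349

phase 1: p=0.0474, T=0.350, ωT=1.198225, cosh=1.807979, sinh=1.506250; start (x,ẋ)=(0.000900, 0.443200) → end (x,ẋ)=(0.158325, 0.561512)
phase 2: p=0.2814, T=0.676, ωT=2.314286, cosh=5.108267, sinh=5.009430; start (x,ẋ)=(0.158325, 0.561512) → end (x,ẋ)=(0.474333, 0.757650)
phase 3: p=0.4492, T=0.591, ωT=2.023289, cosh=3.847688, sinh=3.715468; start (x,ẋ)=(0.474333, 0.757650) → end (x,ẋ)=(1.368170, 3.234895)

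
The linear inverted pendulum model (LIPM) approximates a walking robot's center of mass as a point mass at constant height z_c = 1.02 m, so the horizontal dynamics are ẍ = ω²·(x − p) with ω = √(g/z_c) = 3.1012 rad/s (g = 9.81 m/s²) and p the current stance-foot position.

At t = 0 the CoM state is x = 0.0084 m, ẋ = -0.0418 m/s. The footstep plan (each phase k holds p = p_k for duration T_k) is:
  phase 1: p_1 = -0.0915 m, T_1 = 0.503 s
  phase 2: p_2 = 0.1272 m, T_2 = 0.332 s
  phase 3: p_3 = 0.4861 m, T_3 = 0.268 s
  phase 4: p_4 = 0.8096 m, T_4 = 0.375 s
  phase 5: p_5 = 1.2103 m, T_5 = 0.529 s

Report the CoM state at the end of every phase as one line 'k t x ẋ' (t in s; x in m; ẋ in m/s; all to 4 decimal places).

1 0.5030 0.1260 0.6007
2 0.8350 0.3619 0.9438
3 1.1030 0.5996 0.9308
4 1.4780 0.8740 0.6943
5 2.0070 0.8662 -0.7304

phase 1: p=-0.0915, T=0.503, ωT=1.559904, cosh=2.484259, sinh=2.274103; start (x,ẋ)=(0.008400, -0.041800) → end (x,ẋ)=(0.126026, 0.600698)
phase 2: p=0.1272, T=0.332, ωT=1.029598, cosh=1.578546, sinh=1.221395; start (x,ẋ)=(0.126026, 0.600698) → end (x,ẋ)=(0.361929, 0.943780)
phase 3: p=0.4861, T=0.268, ωT=0.831122, cosh=1.365726, sinh=0.930166; start (x,ẋ)=(0.361929, 0.943780) → end (x,ẋ)=(0.599591, 0.930757)
phase 4: p=0.8096, T=0.375, ωT=1.162950, cosh=1.755960, sinh=1.443397; start (x,ẋ)=(0.599591, 0.930757) → end (x,ẋ)=(0.874037, 0.694317)
phase 5: p=1.2103, T=0.529, ωT=1.640535, cosh=2.675902, sinh=2.482025; start (x,ẋ)=(0.874037, 0.694317) → end (x,ẋ)=(0.866185, -0.730381)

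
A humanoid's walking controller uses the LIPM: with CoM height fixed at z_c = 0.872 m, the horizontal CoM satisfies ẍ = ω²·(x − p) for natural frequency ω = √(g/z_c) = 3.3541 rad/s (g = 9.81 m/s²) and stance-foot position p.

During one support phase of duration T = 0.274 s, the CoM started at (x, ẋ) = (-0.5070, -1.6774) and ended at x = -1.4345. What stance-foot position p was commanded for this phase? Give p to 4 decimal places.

p = 0.3771

ωT = 3.3541·0.274 = 0.919023; cosh(ωT) = 1.452875, sinh(ωT) = 1.053966
x(T) = p + (x₀−p)·cosh(ωT) + (ẋ₀/ω)·sinh(ωT) ⇒ p·(1 − cosh) = x(T) − x₀·cosh − (ẋ₀/ω)·sinh
numerator   = -1.4345 − (-0.5070)·1.452875 − (-1.6774/3.3541)·1.053966 = -0.170799
denominator = 1 − 1.452875 = -0.452875
p = -0.170799 / -0.452875 = 0.3771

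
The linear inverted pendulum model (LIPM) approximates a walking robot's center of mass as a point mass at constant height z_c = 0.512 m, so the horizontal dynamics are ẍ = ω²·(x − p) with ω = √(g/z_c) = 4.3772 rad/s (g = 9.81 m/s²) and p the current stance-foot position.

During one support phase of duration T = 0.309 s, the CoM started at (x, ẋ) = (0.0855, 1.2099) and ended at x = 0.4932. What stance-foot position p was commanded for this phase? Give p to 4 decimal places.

p = 0.1712

ωT = 4.3772·0.309 = 1.352555; cosh(ωT) = 2.062936, sinh(ωT) = 1.804357
x(T) = p + (x₀−p)·cosh(ωT) + (ẋ₀/ω)·sinh(ωT) ⇒ p·(1 − cosh) = x(T) − x₀·cosh − (ẋ₀/ω)·sinh
numerator   = 0.4932 − (0.0855)·2.062936 − (1.2099/4.3772)·1.804357 = -0.181923
denominator = 1 − 2.062936 = -1.062936
p = -0.181923 / -1.062936 = 0.1712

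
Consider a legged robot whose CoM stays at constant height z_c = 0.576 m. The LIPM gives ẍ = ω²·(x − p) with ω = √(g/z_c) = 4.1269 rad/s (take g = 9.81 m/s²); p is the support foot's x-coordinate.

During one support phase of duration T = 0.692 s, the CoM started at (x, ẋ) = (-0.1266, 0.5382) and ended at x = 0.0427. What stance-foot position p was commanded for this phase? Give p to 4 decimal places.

ωT = 4.1269·0.692 = 2.855815; cosh(ωT) = 8.723054, sinh(ωT) = 8.665545
x(T) = p + (x₀−p)·cosh(ωT) + (ẋ₀/ω)·sinh(ωT) ⇒ p·(1 − cosh) = x(T) − x₀·cosh − (ẋ₀/ω)·sinh
numerator   = 0.0427 − (-0.1266)·8.723054 − (0.5382/4.1269)·8.665545 = 0.016942
denominator = 1 − 8.723054 = -7.723054
p = 0.016942 / -7.723054 = -0.0022

p = -0.0022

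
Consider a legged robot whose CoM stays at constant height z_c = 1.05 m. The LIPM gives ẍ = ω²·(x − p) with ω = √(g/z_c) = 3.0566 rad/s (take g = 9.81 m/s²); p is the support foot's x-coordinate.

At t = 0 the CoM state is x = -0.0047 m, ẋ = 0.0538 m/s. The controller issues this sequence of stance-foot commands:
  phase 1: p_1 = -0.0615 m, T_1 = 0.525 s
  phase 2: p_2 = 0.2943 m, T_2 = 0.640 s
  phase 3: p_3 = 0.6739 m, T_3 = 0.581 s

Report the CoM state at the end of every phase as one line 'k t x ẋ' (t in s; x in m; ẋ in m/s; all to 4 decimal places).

1 0.5250 0.1276 0.5538
2 1.1650 0.3208 0.2314
3 1.7460 -0.1814 -2.3925

phase 1: p=-0.0615, T=0.525, ωT=1.604715, cosh=2.588694, sinh=2.387747; start (x,ẋ)=(-0.004700, 0.053800) → end (x,ẋ)=(0.127565, 0.553820)
phase 2: p=0.2943, T=0.640, ωT=1.956224, cosh=3.606981, sinh=3.465590; start (x,ẋ)=(0.127565, 0.553820) → end (x,ẋ)=(0.320815, 0.231410)
phase 3: p=0.6739, T=0.581, ωT=1.775885, cosh=3.037418, sinh=2.868085; start (x,ẋ)=(0.320815, 0.231410) → end (x,ẋ)=(-0.181429, -2.392463)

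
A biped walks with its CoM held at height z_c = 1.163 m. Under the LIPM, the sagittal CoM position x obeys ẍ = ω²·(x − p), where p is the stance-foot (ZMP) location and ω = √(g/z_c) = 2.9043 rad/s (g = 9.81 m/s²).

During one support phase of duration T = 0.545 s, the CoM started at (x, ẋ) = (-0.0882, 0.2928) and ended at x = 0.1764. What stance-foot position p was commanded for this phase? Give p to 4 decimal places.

ωT = 2.9043·0.545 = 1.582844; cosh(ωT) = 2.537085, sinh(ωT) = 2.331695
x(T) = p + (x₀−p)·cosh(ωT) + (ẋ₀/ω)·sinh(ωT) ⇒ p·(1 − cosh) = x(T) − x₀·cosh − (ẋ₀/ω)·sinh
numerator   = 0.1764 − (-0.0882)·2.537085 − (0.2928/2.9043)·2.331695 = 0.165099
denominator = 1 − 2.537085 = -1.537085
p = 0.165099 / -1.537085 = -0.1074

p = -0.1074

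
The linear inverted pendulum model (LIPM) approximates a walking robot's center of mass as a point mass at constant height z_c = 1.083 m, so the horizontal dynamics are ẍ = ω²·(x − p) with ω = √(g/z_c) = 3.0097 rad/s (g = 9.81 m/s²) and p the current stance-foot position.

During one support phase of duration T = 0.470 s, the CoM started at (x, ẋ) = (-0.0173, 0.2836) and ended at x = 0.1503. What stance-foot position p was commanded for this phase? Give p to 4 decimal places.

ωT = 3.0097·0.470 = 1.414559; cosh(ωT) = 2.178852, sinh(ωT) = 1.935819
x(T) = p + (x₀−p)·cosh(ωT) + (ẋ₀/ω)·sinh(ωT) ⇒ p·(1 − cosh) = x(T) − x₀·cosh − (ẋ₀/ω)·sinh
numerator   = 0.1503 − (-0.0173)·2.178852 − (0.2836/3.0097)·1.935819 = 0.005584
denominator = 1 − 2.178852 = -1.178852
p = 0.005584 / -1.178852 = -0.0047

p = -0.0047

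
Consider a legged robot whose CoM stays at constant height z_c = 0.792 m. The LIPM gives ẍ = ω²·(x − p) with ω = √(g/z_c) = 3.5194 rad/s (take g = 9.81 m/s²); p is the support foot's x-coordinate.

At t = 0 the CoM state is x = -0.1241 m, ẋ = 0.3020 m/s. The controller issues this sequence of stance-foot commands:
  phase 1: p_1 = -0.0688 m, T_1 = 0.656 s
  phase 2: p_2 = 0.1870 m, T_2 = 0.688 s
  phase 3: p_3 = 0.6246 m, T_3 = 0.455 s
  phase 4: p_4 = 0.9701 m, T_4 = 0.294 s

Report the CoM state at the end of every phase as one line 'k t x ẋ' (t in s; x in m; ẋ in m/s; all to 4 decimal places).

phase 1: p=-0.0688, T=0.656, ωT=2.308726, cosh=5.080495, sinh=4.981107; start (x,ẋ)=(-0.124100, 0.302000) → end (x,ẋ)=(0.077678, 0.564872)
phase 2: p=0.1870, T=0.688, ωT=2.421347, cosh=5.674911, sinh=5.586109; start (x,ẋ)=(0.077678, 0.564872) → end (x,ẋ)=(0.463191, 1.056354)
phase 3: p=0.6246, T=0.455, ωT=1.601327, cosh=2.580619, sinh=2.378990; start (x,ẋ)=(0.463191, 1.056354) → end (x,ẋ)=(0.922122, 1.374628)
phase 4: p=0.9701, T=0.294, ωT=1.034704, cosh=1.584802, sinh=1.229470; start (x,ẋ)=(0.922122, 1.374628) → end (x,ẋ)=(1.374278, 1.970912)

1 0.6560 0.0777 0.5649
2 1.3440 0.4632 1.0564
3 1.7990 0.9221 1.3746
4 2.0930 1.3743 1.9709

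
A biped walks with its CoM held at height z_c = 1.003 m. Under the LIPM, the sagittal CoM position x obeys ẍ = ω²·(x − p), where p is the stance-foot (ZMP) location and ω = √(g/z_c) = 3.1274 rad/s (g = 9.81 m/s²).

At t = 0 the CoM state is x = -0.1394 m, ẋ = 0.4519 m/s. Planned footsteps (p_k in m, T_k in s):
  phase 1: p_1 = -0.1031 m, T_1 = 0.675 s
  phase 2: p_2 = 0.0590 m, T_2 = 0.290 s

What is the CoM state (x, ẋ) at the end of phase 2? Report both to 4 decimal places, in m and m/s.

x = 0.9274, ẋ = 2.9481

phase 1: p=-0.1031, T=0.675, ωT=2.110995, cosh=4.188785, sinh=4.067667; start (x,ẋ)=(-0.139400, 0.451900) → end (x,ẋ)=(0.332613, 1.431131)
phase 2: p=0.0590, T=0.290, ωT=0.906946, cosh=1.440251, sinh=1.036496; start (x,ẋ)=(0.332613, 1.431131) → end (x,ẋ)=(0.927383, 2.948115)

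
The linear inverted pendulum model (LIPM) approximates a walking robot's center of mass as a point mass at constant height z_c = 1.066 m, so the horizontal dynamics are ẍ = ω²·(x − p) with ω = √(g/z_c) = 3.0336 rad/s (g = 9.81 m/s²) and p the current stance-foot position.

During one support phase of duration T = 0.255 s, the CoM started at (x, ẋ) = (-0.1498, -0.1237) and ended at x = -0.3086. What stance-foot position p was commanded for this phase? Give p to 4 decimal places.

p = 0.2446

ωT = 3.0336·0.255 = 0.773568; cosh(ωT) = 1.314425, sinh(ωT) = 0.853061
x(T) = p + (x₀−p)·cosh(ωT) + (ẋ₀/ω)·sinh(ωT) ⇒ p·(1 − cosh) = x(T) − x₀·cosh − (ẋ₀/ω)·sinh
numerator   = -0.3086 − (-0.1498)·1.314425 − (-0.1237/3.0336)·0.853061 = -0.076914
denominator = 1 − 1.314425 = -0.314425
p = -0.076914 / -0.314425 = 0.2446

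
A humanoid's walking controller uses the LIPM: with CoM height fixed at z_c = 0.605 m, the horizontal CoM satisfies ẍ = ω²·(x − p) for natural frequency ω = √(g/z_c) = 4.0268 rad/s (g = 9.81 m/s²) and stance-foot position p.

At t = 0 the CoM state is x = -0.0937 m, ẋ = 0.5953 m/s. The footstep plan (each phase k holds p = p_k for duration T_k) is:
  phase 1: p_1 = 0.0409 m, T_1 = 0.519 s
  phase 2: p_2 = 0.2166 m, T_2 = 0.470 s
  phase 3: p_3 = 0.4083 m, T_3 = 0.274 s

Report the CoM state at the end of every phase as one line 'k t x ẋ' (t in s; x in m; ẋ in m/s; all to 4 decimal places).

1 0.5190 0.0769 0.2858
2 0.9890 -0.0273 -0.8542
3 1.2630 -0.6049 -3.7815

phase 1: p=0.0409, T=0.519, ωT=2.089909, cosh=4.103940, sinh=3.980241; start (x,ẋ)=(-0.093700, 0.595300) → end (x,ẋ)=(0.076927, 0.285756)
phase 2: p=0.2166, T=0.470, ωT=1.892596, cosh=3.393628, sinh=3.242947; start (x,ẋ)=(0.076927, 0.285756) → end (x,ẋ)=(-0.027268, -0.854203)
phase 3: p=0.4083, T=0.274, ωT=1.103343, cosh=1.672993, sinh=1.341233; start (x,ẋ)=(-0.027268, -0.854203) → end (x,ẋ)=(-0.604918, -3.781528)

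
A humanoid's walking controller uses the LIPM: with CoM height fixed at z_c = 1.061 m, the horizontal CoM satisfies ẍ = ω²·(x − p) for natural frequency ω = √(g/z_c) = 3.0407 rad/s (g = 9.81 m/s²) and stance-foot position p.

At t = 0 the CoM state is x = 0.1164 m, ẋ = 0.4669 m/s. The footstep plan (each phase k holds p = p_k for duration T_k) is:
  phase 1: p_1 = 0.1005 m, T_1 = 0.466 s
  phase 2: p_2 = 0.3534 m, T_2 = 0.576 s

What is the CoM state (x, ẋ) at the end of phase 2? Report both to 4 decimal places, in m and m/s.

x = 1.6137, ẋ = 3.9833

phase 1: p=0.1005, T=0.466, ωT=1.416966, cosh=2.183518, sinh=1.941070; start (x,ẋ)=(0.116400, 0.466900) → end (x,ẋ)=(0.433270, 1.113330)
phase 2: p=0.3534, T=0.576, ωT=1.751443, cosh=2.968219, sinh=2.794695; start (x,ẋ)=(0.433270, 1.113330) → end (x,ẋ)=(1.613727, 3.983324)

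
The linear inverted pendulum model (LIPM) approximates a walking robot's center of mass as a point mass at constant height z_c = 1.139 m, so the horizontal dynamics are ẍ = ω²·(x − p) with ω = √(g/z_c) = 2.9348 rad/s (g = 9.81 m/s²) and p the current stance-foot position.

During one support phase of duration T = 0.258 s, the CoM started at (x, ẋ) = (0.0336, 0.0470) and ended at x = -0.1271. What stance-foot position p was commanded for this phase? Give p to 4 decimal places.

ωT = 2.9348·0.258 = 0.757178; cosh(ωT) = 1.300620, sinh(ωT) = 0.831632
x(T) = p + (x₀−p)·cosh(ωT) + (ẋ₀/ω)·sinh(ωT) ⇒ p·(1 − cosh) = x(T) − x₀·cosh − (ẋ₀/ω)·sinh
numerator   = -0.1271 − (0.0336)·1.300620 − (0.0470/2.9348)·0.831632 = -0.184119
denominator = 1 − 1.300620 = -0.300620
p = -0.184119 / -0.300620 = 0.6125

p = 0.6125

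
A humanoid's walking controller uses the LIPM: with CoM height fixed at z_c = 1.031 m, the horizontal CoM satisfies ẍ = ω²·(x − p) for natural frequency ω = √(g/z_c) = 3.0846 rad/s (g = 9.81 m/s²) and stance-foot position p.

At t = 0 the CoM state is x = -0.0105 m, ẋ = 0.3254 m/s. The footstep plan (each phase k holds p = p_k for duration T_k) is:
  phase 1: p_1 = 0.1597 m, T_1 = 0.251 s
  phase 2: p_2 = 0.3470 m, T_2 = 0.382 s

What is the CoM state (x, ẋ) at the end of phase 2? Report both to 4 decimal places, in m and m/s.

phase 1: p=0.1597, T=0.251, ωT=0.774235, cosh=1.314994, sinh=0.853937; start (x,ẋ)=(-0.010500, 0.325400) → end (x,ẋ)=(0.025971, -0.020417)
phase 2: p=0.3470, T=0.382, ωT=1.178317, cosh=1.778349, sinh=1.470553; start (x,ẋ)=(0.025971, -0.020417) → end (x,ẋ)=(-0.233635, -1.492516)

x = -0.2336, ẋ = -1.4925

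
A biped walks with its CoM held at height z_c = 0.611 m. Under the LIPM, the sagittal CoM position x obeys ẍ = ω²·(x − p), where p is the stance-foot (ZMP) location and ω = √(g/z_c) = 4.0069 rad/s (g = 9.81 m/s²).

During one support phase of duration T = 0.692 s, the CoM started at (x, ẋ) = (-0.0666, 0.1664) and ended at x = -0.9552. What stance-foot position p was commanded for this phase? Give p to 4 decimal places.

ωT = 4.0069·0.692 = 2.772775; cosh(ωT) = 8.032733, sinh(ωT) = 7.970245
x(T) = p + (x₀−p)·cosh(ωT) + (ẋ₀/ω)·sinh(ωT) ⇒ p·(1 − cosh) = x(T) − x₀·cosh − (ẋ₀/ω)·sinh
numerator   = -0.9552 − (-0.0666)·8.032733 − (0.1664/4.0069)·7.970245 = -0.751211
denominator = 1 − 8.032733 = -7.032733
p = -0.751211 / -7.032733 = 0.1068

p = 0.1068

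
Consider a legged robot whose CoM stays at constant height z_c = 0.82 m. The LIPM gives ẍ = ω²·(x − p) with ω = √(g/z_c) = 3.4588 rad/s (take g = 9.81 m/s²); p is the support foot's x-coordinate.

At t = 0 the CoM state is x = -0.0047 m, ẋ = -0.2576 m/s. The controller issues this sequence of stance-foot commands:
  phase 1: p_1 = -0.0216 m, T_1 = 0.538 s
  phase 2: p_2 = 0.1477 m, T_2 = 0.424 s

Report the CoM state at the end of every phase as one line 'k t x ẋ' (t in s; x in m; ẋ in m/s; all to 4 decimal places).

phase 1: p=-0.0216, T=0.538, ωT=1.860834, cosh=3.292321, sinh=3.136778; start (x,ẋ)=(-0.004700, -0.257600) → end (x,ẋ)=(-0.199577, -0.664746)
phase 2: p=0.1477, T=0.424, ωT=1.466531, cosh=2.282450, sinh=2.051725; start (x,ẋ)=(-0.199577, -0.664746) → end (x,ẋ)=(-1.039262, -3.981699)

1 0.5380 -0.1996 -0.6647
2 0.9620 -1.0393 -3.9817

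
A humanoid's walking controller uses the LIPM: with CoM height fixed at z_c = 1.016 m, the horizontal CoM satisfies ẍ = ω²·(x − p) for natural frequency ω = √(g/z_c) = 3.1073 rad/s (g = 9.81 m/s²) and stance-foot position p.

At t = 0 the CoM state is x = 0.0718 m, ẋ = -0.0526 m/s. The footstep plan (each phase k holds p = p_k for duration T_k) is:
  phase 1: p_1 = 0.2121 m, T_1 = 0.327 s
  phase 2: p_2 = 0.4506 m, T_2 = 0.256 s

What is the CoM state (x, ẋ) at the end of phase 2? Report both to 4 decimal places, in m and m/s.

phase 1: p=0.2121, T=0.327, ωT=1.016087, cosh=1.562187, sinh=1.200178; start (x,ẋ)=(0.071800, -0.052600) → end (x,ẋ)=(-0.027391, -0.605394)
phase 2: p=0.4506, T=0.256, ωT=0.795469, cosh=1.333424, sinh=0.882055; start (x,ẋ)=(-0.027391, -0.605394) → end (x,ẋ)=(-0.358616, -2.117330)

x = -0.3586, ẋ = -2.1173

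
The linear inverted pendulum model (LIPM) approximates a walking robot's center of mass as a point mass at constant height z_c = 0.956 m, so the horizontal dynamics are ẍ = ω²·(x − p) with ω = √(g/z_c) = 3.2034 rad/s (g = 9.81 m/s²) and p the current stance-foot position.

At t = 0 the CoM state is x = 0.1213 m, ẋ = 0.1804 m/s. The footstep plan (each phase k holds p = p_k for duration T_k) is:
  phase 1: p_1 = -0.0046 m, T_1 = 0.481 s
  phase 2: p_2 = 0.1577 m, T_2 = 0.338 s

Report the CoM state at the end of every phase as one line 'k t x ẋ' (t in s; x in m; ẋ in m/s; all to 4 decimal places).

1 0.4810 0.4282 1.3386
2 0.8190 1.1490 3.3356

phase 1: p=-0.0046, T=0.481, ωT=1.540835, cosh=2.441345, sinh=2.227143; start (x,ẋ)=(0.121300, 0.180400) → end (x,ẋ)=(0.428187, 1.338644)
phase 2: p=0.1577, T=0.338, ωT=1.082749, cosh=1.645725, sinh=1.307062; start (x,ẋ)=(0.428187, 1.338644) → end (x,ẋ)=(1.149045, 3.335580)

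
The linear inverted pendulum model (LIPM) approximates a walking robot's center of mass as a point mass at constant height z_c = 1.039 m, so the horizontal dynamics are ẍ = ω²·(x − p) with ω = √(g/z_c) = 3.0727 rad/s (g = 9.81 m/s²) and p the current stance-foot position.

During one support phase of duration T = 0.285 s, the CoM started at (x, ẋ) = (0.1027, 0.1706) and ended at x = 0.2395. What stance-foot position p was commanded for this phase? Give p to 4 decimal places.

ωT = 3.0727·0.285 = 0.875719; cosh(ωT) = 1.408582, sinh(ωT) = 0.992020
x(T) = p + (x₀−p)·cosh(ωT) + (ẋ₀/ω)·sinh(ωT) ⇒ p·(1 − cosh) = x(T) − x₀·cosh − (ẋ₀/ω)·sinh
numerator   = 0.2395 − (0.1027)·1.408582 − (0.1706/3.0727)·0.992020 = 0.039760
denominator = 1 − 1.408582 = -0.408582
p = 0.039760 / -0.408582 = -0.0973

p = -0.0973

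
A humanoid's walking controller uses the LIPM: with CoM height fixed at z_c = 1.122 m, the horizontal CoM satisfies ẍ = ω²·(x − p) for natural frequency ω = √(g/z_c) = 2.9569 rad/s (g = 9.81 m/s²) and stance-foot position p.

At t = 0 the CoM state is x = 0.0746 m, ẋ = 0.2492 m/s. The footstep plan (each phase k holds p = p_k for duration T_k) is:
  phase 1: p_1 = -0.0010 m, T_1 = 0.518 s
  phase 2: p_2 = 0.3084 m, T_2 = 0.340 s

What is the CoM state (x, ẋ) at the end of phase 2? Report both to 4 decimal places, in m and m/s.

x = 0.8393, ẋ = 1.9065

phase 1: p=-0.0010, T=0.518, ωT=1.531674, cosh=2.421044, sinh=2.204871; start (x,ẋ)=(0.074600, 0.249200) → end (x,ẋ)=(0.367852, 1.096205)
phase 2: p=0.3084, T=0.340, ωT=1.005346, cosh=1.549385, sinh=1.183467; start (x,ẋ)=(0.367852, 1.096205) → end (x,ẋ)=(0.839258, 1.906489)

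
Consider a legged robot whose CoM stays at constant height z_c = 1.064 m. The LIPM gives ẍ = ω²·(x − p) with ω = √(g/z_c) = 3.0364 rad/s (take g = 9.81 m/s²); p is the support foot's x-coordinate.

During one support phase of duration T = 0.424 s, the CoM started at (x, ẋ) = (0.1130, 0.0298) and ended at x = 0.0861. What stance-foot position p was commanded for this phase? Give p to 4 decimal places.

ωT = 3.0364·0.424 = 1.287434; cosh(ωT) = 1.949727, sinh(ωT) = 1.673749
x(T) = p + (x₀−p)·cosh(ωT) + (ẋ₀/ω)·sinh(ωT) ⇒ p·(1 − cosh) = x(T) − x₀·cosh − (ẋ₀/ω)·sinh
numerator   = 0.0861 − (0.1130)·1.949727 − (0.0298/3.0364)·1.673749 = -0.150646
denominator = 1 − 1.949727 = -0.949727
p = -0.150646 / -0.949727 = 0.1586

p = 0.1586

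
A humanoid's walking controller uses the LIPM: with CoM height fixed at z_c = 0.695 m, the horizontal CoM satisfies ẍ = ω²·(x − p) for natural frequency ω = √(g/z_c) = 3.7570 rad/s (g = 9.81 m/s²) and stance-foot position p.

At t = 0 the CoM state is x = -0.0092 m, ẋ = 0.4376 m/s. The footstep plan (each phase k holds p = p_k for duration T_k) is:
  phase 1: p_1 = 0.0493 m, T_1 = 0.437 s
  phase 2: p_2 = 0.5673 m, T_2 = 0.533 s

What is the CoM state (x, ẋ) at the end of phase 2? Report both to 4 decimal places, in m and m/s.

phase 1: p=0.0493, T=0.437, ωT=1.641809, cosh=2.679067, sinh=2.485437; start (x,ẋ)=(-0.009200, 0.437600) → end (x,ẋ)=(0.182068, 0.626099)
phase 2: p=0.5673, T=0.533, ωT=2.002481, cosh=3.771206, sinh=3.636206; start (x,ẋ)=(0.182068, 0.626099) → end (x,ẋ)=(-0.279520, -2.901591)

x = -0.2795, ẋ = -2.9016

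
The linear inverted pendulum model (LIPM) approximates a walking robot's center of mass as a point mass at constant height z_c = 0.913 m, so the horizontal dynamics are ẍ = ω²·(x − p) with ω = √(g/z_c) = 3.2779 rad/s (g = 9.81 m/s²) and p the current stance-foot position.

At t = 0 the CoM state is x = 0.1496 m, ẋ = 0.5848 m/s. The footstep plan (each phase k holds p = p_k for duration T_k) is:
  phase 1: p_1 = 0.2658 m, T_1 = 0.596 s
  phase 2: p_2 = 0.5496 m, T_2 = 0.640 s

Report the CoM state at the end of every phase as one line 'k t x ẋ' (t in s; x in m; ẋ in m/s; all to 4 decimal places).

1 0.5960 0.4643 0.7877
2 1.2360 1.1612 2.1358

phase 1: p=0.2658, T=0.596, ωT=1.953628, cosh=3.597998, sinh=3.456239; start (x,ẋ)=(0.149600, 0.584800) → end (x,ẋ)=(0.464330, 0.787655)
phase 2: p=0.5496, T=0.640, ωT=2.097856, cosh=4.135700, sinh=4.012981; start (x,ẋ)=(0.464330, 0.787655) → end (x,ẋ)=(1.161237, 2.135846)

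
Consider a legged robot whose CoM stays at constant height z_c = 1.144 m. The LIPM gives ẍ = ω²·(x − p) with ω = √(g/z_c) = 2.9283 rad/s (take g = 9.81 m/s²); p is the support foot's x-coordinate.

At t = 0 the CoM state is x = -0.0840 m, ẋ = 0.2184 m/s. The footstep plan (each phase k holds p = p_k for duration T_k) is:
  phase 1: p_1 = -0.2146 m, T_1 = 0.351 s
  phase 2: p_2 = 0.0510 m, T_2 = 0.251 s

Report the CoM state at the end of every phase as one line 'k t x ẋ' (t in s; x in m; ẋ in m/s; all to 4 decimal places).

phase 1: p=-0.2146, T=0.351, ωT=1.027833, cosh=1.576392, sinh=1.218611; start (x,ẋ)=(-0.084000, 0.218400) → end (x,ẋ)=(0.082164, 0.810325)
phase 2: p=0.0510, T=0.251, ωT=0.735003, cosh=1.282496, sinh=0.802992; start (x,ẋ)=(0.082164, 0.810325) → end (x,ẋ)=(0.313173, 1.112518)

1 0.3510 0.0822 0.8103
2 0.6020 0.3132 1.1125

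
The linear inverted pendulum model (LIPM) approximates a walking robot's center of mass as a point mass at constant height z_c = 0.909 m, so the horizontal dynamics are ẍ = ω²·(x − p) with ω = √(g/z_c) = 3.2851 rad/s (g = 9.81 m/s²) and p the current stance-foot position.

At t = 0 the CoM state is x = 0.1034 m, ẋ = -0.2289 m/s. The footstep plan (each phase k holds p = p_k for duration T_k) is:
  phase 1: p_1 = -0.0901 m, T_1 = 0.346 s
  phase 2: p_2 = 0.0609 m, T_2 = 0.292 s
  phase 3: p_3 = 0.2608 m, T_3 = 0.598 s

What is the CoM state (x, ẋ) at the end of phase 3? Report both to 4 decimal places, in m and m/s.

phase 1: p=-0.0901, T=0.346, ωT=1.136645, cosh=1.718594, sinh=1.397700; start (x,ẋ)=(0.103400, -0.228900) → end (x,ẋ)=(0.145059, 0.495085)
phase 2: p=0.0609, T=0.292, ωT=0.959249, cosh=1.496458, sinh=1.113278; start (x,ẋ)=(0.145059, 0.495085) → end (x,ẋ)=(0.354618, 1.048662)
phase 3: p=0.2608, T=0.598, ωT=1.964490, cosh=3.635750, sinh=3.495523; start (x,ẋ)=(0.354618, 1.048662) → end (x,ẋ)=(1.717732, 4.890001)

x = 1.7177, ẋ = 4.8900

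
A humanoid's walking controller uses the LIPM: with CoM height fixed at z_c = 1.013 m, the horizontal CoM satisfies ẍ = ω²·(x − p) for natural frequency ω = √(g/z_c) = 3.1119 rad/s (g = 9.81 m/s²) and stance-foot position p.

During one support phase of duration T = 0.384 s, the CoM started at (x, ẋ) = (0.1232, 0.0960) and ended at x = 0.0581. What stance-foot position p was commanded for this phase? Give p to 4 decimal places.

p = 0.2619

ωT = 3.1119·0.384 = 1.194970; cosh(ωT) = 1.803085, sinh(ωT) = 1.500372
x(T) = p + (x₀−p)·cosh(ωT) + (ẋ₀/ω)·sinh(ωT) ⇒ p·(1 − cosh) = x(T) − x₀·cosh − (ẋ₀/ω)·sinh
numerator   = 0.0581 − (0.1232)·1.803085 − (0.0960/3.1119)·1.500372 = -0.210326
denominator = 1 − 1.803085 = -0.803085
p = -0.210326 / -0.803085 = 0.2619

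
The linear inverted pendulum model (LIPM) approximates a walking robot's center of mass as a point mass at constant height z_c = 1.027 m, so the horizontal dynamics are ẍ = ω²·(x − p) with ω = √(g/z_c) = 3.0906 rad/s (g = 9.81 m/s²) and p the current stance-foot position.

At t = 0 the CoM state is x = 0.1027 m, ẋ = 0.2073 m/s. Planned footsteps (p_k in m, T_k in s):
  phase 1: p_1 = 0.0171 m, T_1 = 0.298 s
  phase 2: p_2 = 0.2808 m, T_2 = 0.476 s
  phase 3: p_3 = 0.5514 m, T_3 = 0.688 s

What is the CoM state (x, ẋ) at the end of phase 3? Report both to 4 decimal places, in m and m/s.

phase 1: p=0.0171, T=0.298, ωT=0.920999, cosh=1.454960, sinh=1.056838; start (x,ẋ)=(0.102700, 0.207300) → end (x,ẋ)=(0.212531, 0.581205)
phase 2: p=0.2808, T=0.476, ωT=1.471126, cosh=2.291900, sinh=2.062233; start (x,ẋ)=(0.212531, 0.581205) → end (x,ẋ)=(0.512150, 0.896951)
phase 3: p=0.5514, T=0.688, ωT=2.126333, cosh=4.251669, sinh=4.132395; start (x,ẋ)=(0.512150, 0.896951) → end (x,ẋ)=(1.583822, 3.312255)

x = 1.5838, ẋ = 3.3123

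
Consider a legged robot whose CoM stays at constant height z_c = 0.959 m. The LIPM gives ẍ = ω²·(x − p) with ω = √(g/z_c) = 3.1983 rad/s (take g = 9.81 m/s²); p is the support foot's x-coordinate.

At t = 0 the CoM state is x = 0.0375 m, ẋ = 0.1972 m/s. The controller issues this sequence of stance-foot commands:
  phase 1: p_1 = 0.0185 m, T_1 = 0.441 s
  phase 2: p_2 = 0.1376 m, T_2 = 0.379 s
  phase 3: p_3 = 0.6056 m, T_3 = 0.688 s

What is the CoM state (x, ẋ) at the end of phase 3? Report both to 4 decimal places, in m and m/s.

x = 1.6724, ẋ = 3.5914

phase 1: p=0.0185, T=0.441, ωT=1.410450, cosh=2.170917, sinh=1.926883; start (x,ẋ)=(0.037500, 0.197200) → end (x,ẋ)=(0.178555, 0.545197)
phase 2: p=0.1376, T=0.379, ωT=1.212156, cosh=1.829138, sinh=1.531583; start (x,ẋ)=(0.178555, 0.545197) → end (x,ẋ)=(0.473593, 1.197856)
phase 3: p=0.6056, T=0.688, ωT=2.200430, cosh=4.569827, sinh=4.459072; start (x,ẋ)=(0.473593, 1.197856) → end (x,ẋ)=(1.672401, 3.591379)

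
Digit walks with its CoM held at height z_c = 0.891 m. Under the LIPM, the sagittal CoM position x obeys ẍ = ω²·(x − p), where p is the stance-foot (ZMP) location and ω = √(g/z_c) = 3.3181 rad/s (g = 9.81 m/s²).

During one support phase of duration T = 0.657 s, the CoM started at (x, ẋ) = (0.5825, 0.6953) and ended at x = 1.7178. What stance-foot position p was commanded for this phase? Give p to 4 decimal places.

p = 0.5192

ωT = 3.3181·0.657 = 2.179992; cosh(ωT) = 4.479638, sinh(ωT) = 4.366595
x(T) = p + (x₀−p)·cosh(ωT) + (ẋ₀/ω)·sinh(ωT) ⇒ p·(1 − cosh) = x(T) − x₀·cosh − (ẋ₀/ω)·sinh
numerator   = 1.7178 − (0.5825)·4.479638 − (0.6953/3.3181)·4.366595 = -1.806599
denominator = 1 − 4.479638 = -3.479638
p = -1.806599 / -3.479638 = 0.5192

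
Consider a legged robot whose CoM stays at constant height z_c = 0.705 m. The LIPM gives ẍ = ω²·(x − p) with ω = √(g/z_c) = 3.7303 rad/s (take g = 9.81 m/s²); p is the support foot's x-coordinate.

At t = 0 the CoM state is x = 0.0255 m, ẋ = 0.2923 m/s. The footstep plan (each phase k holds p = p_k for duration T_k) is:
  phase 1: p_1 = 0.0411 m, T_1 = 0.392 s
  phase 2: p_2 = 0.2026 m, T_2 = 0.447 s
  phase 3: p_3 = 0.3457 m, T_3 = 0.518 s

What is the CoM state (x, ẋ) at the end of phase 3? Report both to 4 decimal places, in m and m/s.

phase 1: p=0.0411, T=0.392, ωT=1.462278, cosh=2.273743, sinh=2.042035; start (x,ẋ)=(0.025500, 0.292300) → end (x,ẋ)=(0.165640, 0.545784)
phase 2: p=0.2026, T=0.447, ωT=1.667444, cosh=2.743668, sinh=2.554939; start (x,ẋ)=(0.165640, 0.545784) → end (x,ẋ)=(0.475010, 1.145195)
phase 3: p=0.3457, T=0.518, ωT=1.932295, cosh=3.525079, sinh=3.380264; start (x,ẋ)=(0.475010, 1.145195) → end (x,ẋ)=(1.839261, 5.667419)

x = 1.8393, ẋ = 5.6674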